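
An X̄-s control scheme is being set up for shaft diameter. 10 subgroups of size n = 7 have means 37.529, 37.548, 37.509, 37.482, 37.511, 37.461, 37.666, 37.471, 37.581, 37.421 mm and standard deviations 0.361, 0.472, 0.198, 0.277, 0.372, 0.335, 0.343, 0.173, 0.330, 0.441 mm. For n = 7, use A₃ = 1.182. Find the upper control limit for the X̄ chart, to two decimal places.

X̄̄ = (37.529 + 37.548 + 37.509 + 37.482 + 37.511 + 37.461 + 37.666 + 37.471 + 37.581 + 37.421) / 10 = 37.5179
s̄ = (0.361 + 0.472 + 0.198 + 0.277 + 0.372 + 0.335 + 0.343 + 0.173 + 0.330 + 0.441) / 10 = 0.3302
UCL = X̄̄ + A₃·s̄ = 37.5179 + 1.182 × 0.3302 = 37.9082

37.91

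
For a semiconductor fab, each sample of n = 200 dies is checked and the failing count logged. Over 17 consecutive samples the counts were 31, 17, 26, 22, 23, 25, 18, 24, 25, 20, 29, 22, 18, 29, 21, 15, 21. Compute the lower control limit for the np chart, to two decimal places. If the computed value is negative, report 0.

9.25

p̄ = Σdᵢ / (k·n) = 386 / (17 × 200) = 0.11353
LCL = np̄ − 3·√(np̄(1−p̄)) = 22.7059 − 3 × 4.4864 = 9.2466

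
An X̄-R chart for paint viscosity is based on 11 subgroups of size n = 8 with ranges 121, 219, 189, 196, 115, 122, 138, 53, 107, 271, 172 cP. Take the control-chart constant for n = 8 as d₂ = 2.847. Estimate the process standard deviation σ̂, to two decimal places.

54.38

R̄ = (121 + 219 + 189 + 196 + 115 + 122 + 138 + 53 + 107 + 271 + 172) / 11 = 154.8182
σ̂ = R̄ / d₂ = 154.8182 / 2.847 = 54.3794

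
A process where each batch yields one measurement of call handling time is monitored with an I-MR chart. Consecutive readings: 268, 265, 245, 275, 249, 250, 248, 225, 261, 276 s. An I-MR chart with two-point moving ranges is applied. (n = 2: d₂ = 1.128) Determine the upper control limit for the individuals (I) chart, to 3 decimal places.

302.299

X̄ = (268 + 265 + 245 + 275 + 249 + 250 + 248 + 225 + 261 + 276) / 10 = 256.2000
Moving ranges: 3, 20, 30, 26, 1, 2, 23, 36, 15; M̄R̄ = 156.0000 / 9 = 17.3333
UCL = X̄ + 3·M̄R̄/d₂ = 256.2000 + 3 × 17.3333 / 1.128 = 302.2993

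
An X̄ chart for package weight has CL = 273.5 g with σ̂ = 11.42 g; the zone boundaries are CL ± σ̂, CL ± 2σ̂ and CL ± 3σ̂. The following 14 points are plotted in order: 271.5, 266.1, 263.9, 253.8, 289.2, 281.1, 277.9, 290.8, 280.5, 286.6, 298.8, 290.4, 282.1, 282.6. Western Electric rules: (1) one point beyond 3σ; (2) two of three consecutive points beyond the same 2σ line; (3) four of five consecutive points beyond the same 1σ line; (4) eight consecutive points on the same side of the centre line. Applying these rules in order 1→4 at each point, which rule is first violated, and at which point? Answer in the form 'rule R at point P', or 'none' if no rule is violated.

rule 3 at point 12

Zone of each point (C = within 1σ̂, B = 1σ̂–2σ̂, A = 2σ̂–3σ̂, * = beyond 3σ̂; sign = side of CL): 1:-C, 2:-C, 3:-C, 4:-B, 5:+B, 6:+C, 7:+C, 8:+B, 9:+C, 10:+B, 11:+A, 12:+B, 13:+C, 14:+C
Rule 3 (four of five consecutive points beyond the same 1σ limit) is satisfied at point 12.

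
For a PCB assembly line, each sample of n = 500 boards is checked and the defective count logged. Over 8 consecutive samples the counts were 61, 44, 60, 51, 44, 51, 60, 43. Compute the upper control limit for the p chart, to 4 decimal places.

0.1444

p̄ = Σdᵢ / (k·n) = 414 / (8 × 500) = 0.10350
UCL = p̄ + 3·√(p̄(1−p̄)/n) = 0.10350 + 3 × √(0.10350×0.89650/500) = 0.10350 + 3 × 0.01362 = 0.14437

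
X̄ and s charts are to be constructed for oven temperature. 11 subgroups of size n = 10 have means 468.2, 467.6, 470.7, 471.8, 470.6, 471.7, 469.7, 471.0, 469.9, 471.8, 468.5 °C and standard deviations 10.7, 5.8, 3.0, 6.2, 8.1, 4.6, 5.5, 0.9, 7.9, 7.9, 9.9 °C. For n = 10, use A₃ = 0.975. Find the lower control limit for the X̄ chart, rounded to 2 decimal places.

463.89

X̄̄ = (468.2 + 467.6 + 470.7 + 471.8 + 470.6 + 471.7 + 469.7 + 471.0 + 469.9 + 471.8 + 468.5) / 11 = 470.1364
s̄ = (10.7 + 5.8 + 3.0 + 6.2 + 8.1 + 4.6 + 5.5 + 0.9 + 7.9 + 7.9 + 9.9) / 11 = 6.4091
LCL = X̄̄ − A₃·s̄ = 470.1364 − 0.975 × 6.4091 = 463.8875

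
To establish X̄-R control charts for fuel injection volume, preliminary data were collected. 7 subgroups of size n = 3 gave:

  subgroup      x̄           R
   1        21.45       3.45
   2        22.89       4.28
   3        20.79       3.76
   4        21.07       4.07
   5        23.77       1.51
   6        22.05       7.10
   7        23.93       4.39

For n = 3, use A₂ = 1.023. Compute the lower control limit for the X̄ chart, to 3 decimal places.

X̄̄ = (21.45 + 22.89 + 20.79 + 21.07 + 23.77 + 22.05 + 23.93) / 7 = 155.9500 / 7 = 22.2786
R̄ = (3.45 + 4.28 + 3.76 + 4.07 + 1.51 + 7.10 + 4.39) / 7 = 28.5600 / 7 = 4.0800
LCL = X̄̄ − A₂·R̄ = 22.2786 − 1.023 × 4.0800 = 18.1047

18.105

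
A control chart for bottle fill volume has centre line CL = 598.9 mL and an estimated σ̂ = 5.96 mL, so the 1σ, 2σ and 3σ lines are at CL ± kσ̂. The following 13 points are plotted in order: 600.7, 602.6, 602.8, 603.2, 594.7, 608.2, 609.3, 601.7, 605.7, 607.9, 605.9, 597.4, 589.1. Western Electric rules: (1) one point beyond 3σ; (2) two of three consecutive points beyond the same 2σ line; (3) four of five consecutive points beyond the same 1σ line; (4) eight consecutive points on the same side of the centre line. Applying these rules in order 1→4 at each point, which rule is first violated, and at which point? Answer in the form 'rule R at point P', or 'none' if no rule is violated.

Zone of each point (C = within 1σ̂, B = 1σ̂–2σ̂, A = 2σ̂–3σ̂, * = beyond 3σ̂; sign = side of CL): 1:+C, 2:+C, 3:+C, 4:+C, 5:-C, 6:+B, 7:+B, 8:+C, 9:+B, 10:+B, 11:+B, 12:-C, 13:-B
Rule 3 (four of five consecutive points beyond the same 1σ limit) is satisfied at point 10.

rule 3 at point 10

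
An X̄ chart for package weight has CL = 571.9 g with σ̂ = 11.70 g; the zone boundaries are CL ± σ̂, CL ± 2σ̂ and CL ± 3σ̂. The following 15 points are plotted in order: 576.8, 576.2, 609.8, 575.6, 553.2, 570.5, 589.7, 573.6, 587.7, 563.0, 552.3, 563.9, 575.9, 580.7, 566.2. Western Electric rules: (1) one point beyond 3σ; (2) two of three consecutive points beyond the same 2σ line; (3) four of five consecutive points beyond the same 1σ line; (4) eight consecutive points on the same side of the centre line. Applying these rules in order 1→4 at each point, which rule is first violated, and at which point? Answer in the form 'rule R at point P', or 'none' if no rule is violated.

rule 1 at point 3

Zone of each point (C = within 1σ̂, B = 1σ̂–2σ̂, A = 2σ̂–3σ̂, * = beyond 3σ̂; sign = side of CL): 1:+C, 2:+C, 3:+*, 4:+C, 5:-B, 6:-C, 7:+B, 8:+C, 9:+B, 10:-C, 11:-B, 12:-C, 13:+C, 14:+C, 15:-C
Rule 1 (one point beyond the 3σ limits) is satisfied at point 3.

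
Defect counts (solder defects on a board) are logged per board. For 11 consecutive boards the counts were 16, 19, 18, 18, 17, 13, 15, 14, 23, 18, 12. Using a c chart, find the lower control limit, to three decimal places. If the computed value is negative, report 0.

c̄ = (16 + 19 + 18 + 18 + 17 + 13 + 15 + 14 + 23 + 18 + 12) / 11 = 183 / 11 = 16.6364
LCL = c̄ − 3√c̄ = 16.6364 − 3 × 4.0788 = 4.4001

4.400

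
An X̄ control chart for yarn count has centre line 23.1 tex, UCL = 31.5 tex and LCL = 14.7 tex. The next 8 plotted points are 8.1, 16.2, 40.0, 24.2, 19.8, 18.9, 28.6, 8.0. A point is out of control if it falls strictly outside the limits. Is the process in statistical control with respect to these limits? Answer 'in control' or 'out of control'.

Compare each point to [14.7, 31.5]: sample 1 = 8.1 < LCL; sample 3 = 40.0 > UCL; sample 8 = 8.0 < LCL.

out of control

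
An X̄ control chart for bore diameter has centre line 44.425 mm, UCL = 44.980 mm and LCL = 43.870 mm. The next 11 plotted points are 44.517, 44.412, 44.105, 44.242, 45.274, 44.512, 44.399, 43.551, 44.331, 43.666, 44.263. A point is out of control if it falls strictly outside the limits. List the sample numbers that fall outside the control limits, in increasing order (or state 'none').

5, 8, 10

Compare each point to [43.870, 44.980]: sample 5 = 45.274 > UCL; sample 8 = 43.551 < LCL; sample 10 = 43.666 < LCL.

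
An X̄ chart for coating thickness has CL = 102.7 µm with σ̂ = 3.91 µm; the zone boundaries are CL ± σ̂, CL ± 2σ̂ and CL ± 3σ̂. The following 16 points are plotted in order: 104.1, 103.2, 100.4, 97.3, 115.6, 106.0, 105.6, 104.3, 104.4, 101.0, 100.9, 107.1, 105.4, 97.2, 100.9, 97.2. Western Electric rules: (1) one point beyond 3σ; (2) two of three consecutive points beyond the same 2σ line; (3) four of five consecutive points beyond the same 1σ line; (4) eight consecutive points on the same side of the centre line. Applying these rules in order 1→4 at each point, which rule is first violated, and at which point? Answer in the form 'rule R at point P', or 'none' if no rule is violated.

Zone of each point (C = within 1σ̂, B = 1σ̂–2σ̂, A = 2σ̂–3σ̂, * = beyond 3σ̂; sign = side of CL): 1:+C, 2:+C, 3:-C, 4:-B, 5:+*, 6:+C, 7:+C, 8:+C, 9:+C, 10:-C, 11:-C, 12:+B, 13:+C, 14:-B, 15:-C, 16:-B
Rule 1 (one point beyond the 3σ limits) is satisfied at point 5.

rule 1 at point 5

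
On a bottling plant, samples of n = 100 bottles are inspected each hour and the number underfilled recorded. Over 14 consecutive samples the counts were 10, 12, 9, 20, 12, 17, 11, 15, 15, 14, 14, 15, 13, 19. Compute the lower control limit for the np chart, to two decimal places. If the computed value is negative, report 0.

3.59

p̄ = Σdᵢ / (k·n) = 196 / (14 × 100) = 0.14000
LCL = np̄ − 3·√(np̄(1−p̄)) = 14.0000 − 3 × 3.4699 = 3.5904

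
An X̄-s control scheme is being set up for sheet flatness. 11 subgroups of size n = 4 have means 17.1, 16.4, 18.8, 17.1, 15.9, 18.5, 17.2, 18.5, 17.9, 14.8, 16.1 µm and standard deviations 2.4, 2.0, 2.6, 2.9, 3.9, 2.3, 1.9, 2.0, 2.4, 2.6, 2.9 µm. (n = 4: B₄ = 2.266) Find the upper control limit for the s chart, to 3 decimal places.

5.747

s̄ = (2.4 + 2.0 + 2.6 + 2.9 + 3.9 + 2.3 + 1.9 + 2.0 + 2.4 + 2.6 + 2.9) / 11 = 2.5364
UCL_s = B₄·s̄ = 2.266 × 2.5364 = 5.7474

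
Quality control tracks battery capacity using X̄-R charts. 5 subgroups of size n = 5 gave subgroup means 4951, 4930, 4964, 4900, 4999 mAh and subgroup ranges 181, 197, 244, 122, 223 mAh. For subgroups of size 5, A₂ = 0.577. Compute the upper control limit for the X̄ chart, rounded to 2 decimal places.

5060.39

X̄̄ = (4951 + 4930 + 4964 + 4900 + 4999) / 5 = 24744.0000 / 5 = 4948.8000
R̄ = (181 + 197 + 244 + 122 + 223) / 5 = 967.0000 / 5 = 193.4000
UCL = X̄̄ + A₂·R̄ = 4948.8000 + 0.577 × 193.4000 = 5060.3918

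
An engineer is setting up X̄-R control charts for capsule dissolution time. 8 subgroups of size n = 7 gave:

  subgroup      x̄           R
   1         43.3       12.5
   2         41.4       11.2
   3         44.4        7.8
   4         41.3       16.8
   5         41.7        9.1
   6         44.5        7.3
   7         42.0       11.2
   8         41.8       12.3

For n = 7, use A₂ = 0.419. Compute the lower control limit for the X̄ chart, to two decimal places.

X̄̄ = (43.3 + 41.4 + 44.4 + 41.3 + 41.7 + 44.5 + 42.0 + 41.8) / 8 = 340.4000 / 8 = 42.5500
R̄ = (12.5 + 11.2 + 7.8 + 16.8 + 9.1 + 7.3 + 11.2 + 12.3) / 8 = 88.2000 / 8 = 11.0250
LCL = X̄̄ − A₂·R̄ = 42.5500 − 0.419 × 11.0250 = 37.9305

37.93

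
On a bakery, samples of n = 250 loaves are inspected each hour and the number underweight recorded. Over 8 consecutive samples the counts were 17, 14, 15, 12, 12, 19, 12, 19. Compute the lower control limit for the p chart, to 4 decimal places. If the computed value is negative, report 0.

0.0149

p̄ = Σdᵢ / (k·n) = 120 / (8 × 250) = 0.06000
LCL = p̄ − 3·√(p̄(1−p̄)/n) = 0.06000 − 3 × 0.01502 = 0.01494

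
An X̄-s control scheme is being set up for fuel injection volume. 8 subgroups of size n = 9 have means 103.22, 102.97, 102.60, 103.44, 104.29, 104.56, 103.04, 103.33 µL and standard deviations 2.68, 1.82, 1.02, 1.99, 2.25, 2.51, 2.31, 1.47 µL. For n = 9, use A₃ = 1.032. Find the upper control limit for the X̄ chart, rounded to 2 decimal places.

105.50

X̄̄ = (103.22 + 102.97 + 102.60 + 103.44 + 104.29 + 104.56 + 103.04 + 103.33) / 8 = 103.4313
s̄ = (2.68 + 1.82 + 1.02 + 1.99 + 2.25 + 2.51 + 2.31 + 1.47) / 8 = 2.0063
UCL = X̄̄ + A₃·s̄ = 103.4313 + 1.032 × 2.0063 = 105.5017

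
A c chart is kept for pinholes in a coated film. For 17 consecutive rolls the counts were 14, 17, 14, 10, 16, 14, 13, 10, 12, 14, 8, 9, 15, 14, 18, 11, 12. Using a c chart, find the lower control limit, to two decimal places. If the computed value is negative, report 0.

c̄ = (14 + 17 + 14 + 10 + 16 + 14 + 13 + 10 + 12 + 14 + 8 + 9 + 15 + 14 + 18 + 11 + 12) / 17 = 221 / 17 = 13.0000
LCL = c̄ − 3√c̄ = 13.0000 − 3 × 3.6056 = 2.1833

2.18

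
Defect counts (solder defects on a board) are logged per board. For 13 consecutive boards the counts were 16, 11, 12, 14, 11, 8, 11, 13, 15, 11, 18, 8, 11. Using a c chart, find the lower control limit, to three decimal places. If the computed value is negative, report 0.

1.739

c̄ = (16 + 11 + 12 + 14 + 11 + 8 + 11 + 13 + 15 + 11 + 18 + 8 + 11) / 13 = 159 / 13 = 12.2308
LCL = c̄ − 3√c̄ = 12.2308 − 3 × 3.4973 = 1.7390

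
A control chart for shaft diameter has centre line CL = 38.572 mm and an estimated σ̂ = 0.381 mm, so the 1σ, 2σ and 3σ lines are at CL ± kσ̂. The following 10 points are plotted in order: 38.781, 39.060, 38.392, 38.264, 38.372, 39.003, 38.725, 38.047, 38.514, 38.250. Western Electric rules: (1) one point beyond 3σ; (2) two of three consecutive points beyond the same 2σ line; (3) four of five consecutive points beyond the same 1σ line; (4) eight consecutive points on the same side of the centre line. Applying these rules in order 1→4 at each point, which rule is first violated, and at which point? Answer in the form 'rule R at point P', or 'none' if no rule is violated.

Zone of each point (C = within 1σ̂, B = 1σ̂–2σ̂, A = 2σ̂–3σ̂, * = beyond 3σ̂; sign = side of CL): 1:+C, 2:+B, 3:-C, 4:-C, 5:-C, 6:+B, 7:+C, 8:-B, 9:-C, 10:-C
No rule fires across all 10 points.

none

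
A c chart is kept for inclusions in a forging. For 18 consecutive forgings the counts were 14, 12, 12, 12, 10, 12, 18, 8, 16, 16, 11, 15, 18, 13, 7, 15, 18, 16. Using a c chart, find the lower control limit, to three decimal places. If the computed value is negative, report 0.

2.477

c̄ = (14 + 12 + 12 + 12 + 10 + 12 + 18 + 8 + 16 + 16 + 11 + 15 + 18 + 13 + 7 + 15 + 18 + 16) / 18 = 243 / 18 = 13.5000
LCL = c̄ − 3√c̄ = 13.5000 − 3 × 3.6742 = 2.4773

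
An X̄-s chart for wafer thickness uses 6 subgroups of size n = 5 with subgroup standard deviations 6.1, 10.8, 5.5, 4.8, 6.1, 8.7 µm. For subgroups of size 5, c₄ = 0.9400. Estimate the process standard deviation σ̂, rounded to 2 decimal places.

7.45

s̄ = (6.1 + 10.8 + 5.5 + 4.8 + 6.1 + 8.7) / 6 = 7.0000
σ̂ = s̄ / c₄ = 7.0000 / 0.9400 = 7.4468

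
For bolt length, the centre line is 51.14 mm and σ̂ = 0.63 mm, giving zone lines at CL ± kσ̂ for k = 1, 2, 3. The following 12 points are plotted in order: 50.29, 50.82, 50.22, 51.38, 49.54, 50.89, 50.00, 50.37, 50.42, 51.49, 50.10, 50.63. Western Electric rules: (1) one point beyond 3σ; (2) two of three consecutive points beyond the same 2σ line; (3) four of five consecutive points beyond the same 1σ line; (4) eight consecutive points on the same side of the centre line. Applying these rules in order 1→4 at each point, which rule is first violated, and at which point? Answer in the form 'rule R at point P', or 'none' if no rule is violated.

rule 3 at point 9

Zone of each point (C = within 1σ̂, B = 1σ̂–2σ̂, A = 2σ̂–3σ̂, * = beyond 3σ̂; sign = side of CL): 1:-B, 2:-C, 3:-B, 4:+C, 5:-A, 6:-C, 7:-B, 8:-B, 9:-B, 10:+C, 11:-B, 12:-C
Rule 3 (four of five consecutive points beyond the same 1σ limit) is satisfied at point 9.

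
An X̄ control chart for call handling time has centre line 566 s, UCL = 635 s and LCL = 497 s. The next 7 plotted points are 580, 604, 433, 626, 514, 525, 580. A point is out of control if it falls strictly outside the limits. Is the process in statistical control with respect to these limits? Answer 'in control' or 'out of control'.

Compare each point to [497, 635]: sample 3 = 433 < LCL.

out of control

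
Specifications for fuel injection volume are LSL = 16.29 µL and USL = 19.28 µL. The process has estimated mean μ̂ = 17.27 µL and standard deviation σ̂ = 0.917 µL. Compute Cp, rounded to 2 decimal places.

0.54

Cp = (USL − LSL) / (6σ̂) = (19.28 − 16.29) / (6 × 0.917) = 2.9900 / 5.5020 = 0.5434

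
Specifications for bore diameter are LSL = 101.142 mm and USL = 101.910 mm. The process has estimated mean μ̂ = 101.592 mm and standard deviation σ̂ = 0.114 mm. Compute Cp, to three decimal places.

1.123

Cp = (USL − LSL) / (6σ̂) = (101.910 − 101.142) / (6 × 0.114) = 0.7680 / 0.6840 = 1.1228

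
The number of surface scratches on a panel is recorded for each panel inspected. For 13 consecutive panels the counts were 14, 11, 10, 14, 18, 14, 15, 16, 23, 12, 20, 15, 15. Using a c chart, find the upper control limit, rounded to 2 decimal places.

c̄ = (14 + 11 + 10 + 14 + 18 + 14 + 15 + 16 + 23 + 12 + 20 + 15 + 15) / 13 = 197 / 13 = 15.1538
UCL = c̄ + 3√c̄ = 15.1538 + 3 × √15.1538 = 15.1538 + 3 × 3.8928 = 26.8322

26.83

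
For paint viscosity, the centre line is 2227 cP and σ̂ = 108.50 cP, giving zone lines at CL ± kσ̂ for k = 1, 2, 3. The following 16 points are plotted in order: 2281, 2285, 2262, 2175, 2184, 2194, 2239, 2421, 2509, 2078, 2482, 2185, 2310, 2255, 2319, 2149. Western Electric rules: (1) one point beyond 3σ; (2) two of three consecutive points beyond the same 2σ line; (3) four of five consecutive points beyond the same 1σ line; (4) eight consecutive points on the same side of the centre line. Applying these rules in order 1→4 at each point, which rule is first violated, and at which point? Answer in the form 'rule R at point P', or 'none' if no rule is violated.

rule 2 at point 11

Zone of each point (C = within 1σ̂, B = 1σ̂–2σ̂, A = 2σ̂–3σ̂, * = beyond 3σ̂; sign = side of CL): 1:+C, 2:+C, 3:+C, 4:-C, 5:-C, 6:-C, 7:+C, 8:+B, 9:+A, 10:-B, 11:+A, 12:-C, 13:+C, 14:+C, 15:+C, 16:-C
Rule 2 (two of three consecutive points beyond the same 2σ limit) is satisfied at point 11.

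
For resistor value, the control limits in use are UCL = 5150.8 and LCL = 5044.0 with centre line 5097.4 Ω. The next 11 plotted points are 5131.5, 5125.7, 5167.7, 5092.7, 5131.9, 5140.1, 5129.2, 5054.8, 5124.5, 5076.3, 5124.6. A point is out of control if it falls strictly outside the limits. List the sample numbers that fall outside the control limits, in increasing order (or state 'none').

3

Compare each point to [5044.0, 5150.8]: sample 3 = 5167.7 > UCL.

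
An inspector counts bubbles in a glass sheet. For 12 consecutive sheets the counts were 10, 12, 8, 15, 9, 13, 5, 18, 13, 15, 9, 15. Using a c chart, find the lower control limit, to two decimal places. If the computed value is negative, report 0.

1.51

c̄ = (10 + 12 + 8 + 15 + 9 + 13 + 5 + 18 + 13 + 15 + 9 + 15) / 12 = 142 / 12 = 11.8333
LCL = c̄ − 3√c̄ = 11.8333 − 3 × 3.4400 = 1.5134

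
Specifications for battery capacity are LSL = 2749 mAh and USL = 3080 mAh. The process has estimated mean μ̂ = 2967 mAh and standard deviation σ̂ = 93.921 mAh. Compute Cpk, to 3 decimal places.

Cpu = (USL − μ̂) / (3σ̂) = (3080 − 2967) / (3 × 93.921) = 0.4010; Cpl = (μ̂ − LSL) / (3σ̂) = (2967 − 2749) / (3 × 93.921) = 0.7737; Cpk = min(Cpu, Cpl) = 0.4010

0.401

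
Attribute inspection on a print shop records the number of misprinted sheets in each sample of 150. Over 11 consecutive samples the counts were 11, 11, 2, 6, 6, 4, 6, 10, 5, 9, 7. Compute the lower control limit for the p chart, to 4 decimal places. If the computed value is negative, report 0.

0.0000

p̄ = Σdᵢ / (k·n) = 77 / (11 × 150) = 0.04667
LCL = p̄ − 3·√(p̄(1−p̄)/n) = 0.04667 − 3 × 0.01722 = -0.00500 → 0 (negative, so LCL = 0)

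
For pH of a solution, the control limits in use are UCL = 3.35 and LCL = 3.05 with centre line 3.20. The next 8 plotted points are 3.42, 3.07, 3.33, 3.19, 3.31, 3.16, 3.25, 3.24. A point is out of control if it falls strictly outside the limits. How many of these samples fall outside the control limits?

1

Compare each point to [3.05, 3.35]: sample 1 = 3.42 > UCL.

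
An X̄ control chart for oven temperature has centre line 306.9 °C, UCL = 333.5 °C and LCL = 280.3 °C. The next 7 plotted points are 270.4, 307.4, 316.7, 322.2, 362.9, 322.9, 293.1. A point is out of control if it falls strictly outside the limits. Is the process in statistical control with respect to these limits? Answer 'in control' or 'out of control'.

Compare each point to [280.3, 333.5]: sample 1 = 270.4 < LCL; sample 5 = 362.9 > UCL.

out of control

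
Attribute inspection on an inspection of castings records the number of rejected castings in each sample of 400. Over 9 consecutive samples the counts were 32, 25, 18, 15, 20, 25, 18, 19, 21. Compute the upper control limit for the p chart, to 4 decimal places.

0.0874

p̄ = Σdᵢ / (k·n) = 193 / (9 × 400) = 0.05361
UCL = p̄ + 3·√(p̄(1−p̄)/n) = 0.05361 + 3 × √(0.05361×0.94639/400) = 0.05361 + 3 × 0.01126 = 0.08740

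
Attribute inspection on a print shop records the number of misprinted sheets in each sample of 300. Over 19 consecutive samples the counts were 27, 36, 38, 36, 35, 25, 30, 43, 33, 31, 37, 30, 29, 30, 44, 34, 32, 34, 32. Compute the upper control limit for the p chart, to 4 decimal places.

0.1661

p̄ = Σdᵢ / (k·n) = 636 / (19 × 300) = 0.11158
UCL = p̄ + 3·√(p̄(1−p̄)/n) = 0.11158 + 3 × √(0.11158×0.88842/300) = 0.11158 + 3 × 0.01818 = 0.16611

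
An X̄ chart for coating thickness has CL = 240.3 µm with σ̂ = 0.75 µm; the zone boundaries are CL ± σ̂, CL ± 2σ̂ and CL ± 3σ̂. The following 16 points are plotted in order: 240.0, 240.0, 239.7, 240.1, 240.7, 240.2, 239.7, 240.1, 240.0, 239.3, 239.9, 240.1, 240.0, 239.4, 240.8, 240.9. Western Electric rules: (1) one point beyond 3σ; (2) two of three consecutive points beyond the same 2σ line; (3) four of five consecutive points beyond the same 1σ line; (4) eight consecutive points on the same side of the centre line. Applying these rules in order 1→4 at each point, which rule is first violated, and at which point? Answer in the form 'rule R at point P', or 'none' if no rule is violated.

rule 4 at point 13

Zone of each point (C = within 1σ̂, B = 1σ̂–2σ̂, A = 2σ̂–3σ̂, * = beyond 3σ̂; sign = side of CL): 1:-C, 2:-C, 3:-C, 4:-C, 5:+C, 6:-C, 7:-C, 8:-C, 9:-C, 10:-B, 11:-C, 12:-C, 13:-C, 14:-B, 15:+C, 16:+C
Rule 4 (eight consecutive points on the same side of the centre line) is satisfied at point 13.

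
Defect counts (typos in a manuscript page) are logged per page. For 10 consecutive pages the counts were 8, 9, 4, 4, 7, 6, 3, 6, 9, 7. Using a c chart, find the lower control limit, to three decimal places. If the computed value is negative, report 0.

c̄ = (8 + 9 + 4 + 4 + 7 + 6 + 3 + 6 + 9 + 7) / 10 = 63 / 10 = 6.3000
LCL = c̄ − 3√c̄ = 6.3000 − 3 × 2.5100 = -1.2299 → 0 (cannot be negative)

0.000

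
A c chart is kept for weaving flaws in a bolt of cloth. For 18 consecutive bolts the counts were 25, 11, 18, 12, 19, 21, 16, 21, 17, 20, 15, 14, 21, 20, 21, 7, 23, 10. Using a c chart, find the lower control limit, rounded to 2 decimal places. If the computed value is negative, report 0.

c̄ = (25 + 11 + 18 + 12 + 19 + 21 + 16 + 21 + 17 + 20 + 15 + 14 + 21 + 20 + 21 + 7 + 23 + 10) / 18 = 311 / 18 = 17.2778
LCL = c̄ − 3√c̄ = 17.2778 − 3 × 4.1567 = 4.8078

4.81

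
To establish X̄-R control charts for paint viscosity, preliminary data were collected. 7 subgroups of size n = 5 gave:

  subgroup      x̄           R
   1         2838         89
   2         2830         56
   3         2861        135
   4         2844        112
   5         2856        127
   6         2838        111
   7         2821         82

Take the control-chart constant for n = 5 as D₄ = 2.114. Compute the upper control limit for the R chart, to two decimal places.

R̄ = (89 + 56 + 135 + 112 + 127 + 111 + 82) / 7 = 712.0000 / 7 = 101.7143
UCL_R = D₄·R̄ = 2.114 × 101.7143 = 215.0240

215.02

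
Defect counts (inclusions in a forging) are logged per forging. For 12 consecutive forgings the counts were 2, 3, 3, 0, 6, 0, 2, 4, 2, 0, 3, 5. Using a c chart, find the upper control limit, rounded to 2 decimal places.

7.24

c̄ = (2 + 3 + 3 + 0 + 6 + 0 + 2 + 4 + 2 + 0 + 3 + 5) / 12 = 30 / 12 = 2.5000
UCL = c̄ + 3√c̄ = 2.5000 + 3 × √2.5000 = 2.5000 + 3 × 1.5811 = 7.2434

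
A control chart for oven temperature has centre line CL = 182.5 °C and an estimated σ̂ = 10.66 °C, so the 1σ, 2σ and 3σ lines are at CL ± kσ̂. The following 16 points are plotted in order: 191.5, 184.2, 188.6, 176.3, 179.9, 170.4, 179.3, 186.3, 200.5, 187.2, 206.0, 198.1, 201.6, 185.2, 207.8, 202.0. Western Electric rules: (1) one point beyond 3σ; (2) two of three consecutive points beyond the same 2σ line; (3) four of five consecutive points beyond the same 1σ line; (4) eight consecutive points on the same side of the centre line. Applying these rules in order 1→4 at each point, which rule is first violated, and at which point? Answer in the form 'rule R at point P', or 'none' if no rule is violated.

Zone of each point (C = within 1σ̂, B = 1σ̂–2σ̂, A = 2σ̂–3σ̂, * = beyond 3σ̂; sign = side of CL): 1:+C, 2:+C, 3:+C, 4:-C, 5:-C, 6:-B, 7:-C, 8:+C, 9:+B, 10:+C, 11:+A, 12:+B, 13:+B, 14:+C, 15:+A, 16:+B
Rule 3 (four of five consecutive points beyond the same 1σ limit) is satisfied at point 13.

rule 3 at point 13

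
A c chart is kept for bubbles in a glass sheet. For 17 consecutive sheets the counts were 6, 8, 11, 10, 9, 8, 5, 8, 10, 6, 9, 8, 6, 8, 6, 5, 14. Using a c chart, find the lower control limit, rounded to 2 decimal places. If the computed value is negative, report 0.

0.00

c̄ = (6 + 8 + 11 + 10 + 9 + 8 + 5 + 8 + 10 + 6 + 9 + 8 + 6 + 8 + 6 + 5 + 14) / 17 = 137 / 17 = 8.0588
LCL = c̄ − 3√c̄ = 8.0588 − 3 × 2.8388 = -0.4576 → 0 (cannot be negative)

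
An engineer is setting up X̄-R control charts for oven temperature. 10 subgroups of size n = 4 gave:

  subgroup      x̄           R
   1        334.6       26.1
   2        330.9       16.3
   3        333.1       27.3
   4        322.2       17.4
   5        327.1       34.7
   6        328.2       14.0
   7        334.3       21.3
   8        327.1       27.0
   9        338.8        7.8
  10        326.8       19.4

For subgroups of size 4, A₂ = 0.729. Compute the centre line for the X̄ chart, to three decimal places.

330.310

X̄̄ = (334.6 + 330.9 + 333.1 + 322.2 + 327.1 + 328.2 + 334.3 + 327.1 + 338.8 + 326.8) / 10 = 3303.1000 / 10 = 330.3100
CL = X̄̄ = 330.3100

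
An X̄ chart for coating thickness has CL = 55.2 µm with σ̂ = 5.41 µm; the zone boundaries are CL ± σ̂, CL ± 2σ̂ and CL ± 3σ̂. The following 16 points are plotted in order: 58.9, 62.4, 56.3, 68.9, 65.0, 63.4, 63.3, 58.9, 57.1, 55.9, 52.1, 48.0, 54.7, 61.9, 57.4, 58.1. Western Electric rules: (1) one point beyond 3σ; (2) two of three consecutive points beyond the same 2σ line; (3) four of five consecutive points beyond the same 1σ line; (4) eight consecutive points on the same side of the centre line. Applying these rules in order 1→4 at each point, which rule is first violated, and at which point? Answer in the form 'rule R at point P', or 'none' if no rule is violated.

Zone of each point (C = within 1σ̂, B = 1σ̂–2σ̂, A = 2σ̂–3σ̂, * = beyond 3σ̂; sign = side of CL): 1:+C, 2:+B, 3:+C, 4:+A, 5:+B, 6:+B, 7:+B, 8:+C, 9:+C, 10:+C, 11:-C, 12:-B, 13:-C, 14:+B, 15:+C, 16:+C
Rule 3 (four of five consecutive points beyond the same 1σ limit) is satisfied at point 6.

rule 3 at point 6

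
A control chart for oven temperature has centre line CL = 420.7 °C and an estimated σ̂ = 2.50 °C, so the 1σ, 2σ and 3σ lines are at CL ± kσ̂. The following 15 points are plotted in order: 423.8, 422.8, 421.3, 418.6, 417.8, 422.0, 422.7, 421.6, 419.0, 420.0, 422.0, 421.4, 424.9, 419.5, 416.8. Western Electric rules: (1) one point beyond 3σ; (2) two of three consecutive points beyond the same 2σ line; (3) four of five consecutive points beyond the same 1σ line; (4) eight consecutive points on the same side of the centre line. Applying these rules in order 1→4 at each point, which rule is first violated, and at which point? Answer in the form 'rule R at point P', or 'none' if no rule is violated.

none

Zone of each point (C = within 1σ̂, B = 1σ̂–2σ̂, A = 2σ̂–3σ̂, * = beyond 3σ̂; sign = side of CL): 1:+B, 2:+C, 3:+C, 4:-C, 5:-B, 6:+C, 7:+C, 8:+C, 9:-C, 10:-C, 11:+C, 12:+C, 13:+B, 14:-C, 15:-B
No rule fires across all 15 points.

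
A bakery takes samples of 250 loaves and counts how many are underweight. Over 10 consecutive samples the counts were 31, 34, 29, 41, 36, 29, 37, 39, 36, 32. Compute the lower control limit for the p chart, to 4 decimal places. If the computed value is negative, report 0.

p̄ = Σdᵢ / (k·n) = 344 / (10 × 250) = 0.13760
LCL = p̄ − 3·√(p̄(1−p̄)/n) = 0.13760 − 3 × 0.02179 = 0.07224

0.0722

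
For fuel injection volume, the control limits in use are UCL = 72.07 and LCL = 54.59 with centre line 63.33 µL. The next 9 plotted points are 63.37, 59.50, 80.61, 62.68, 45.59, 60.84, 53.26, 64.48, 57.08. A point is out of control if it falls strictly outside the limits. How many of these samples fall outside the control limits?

3

Compare each point to [54.59, 72.07]: sample 3 = 80.61 > UCL; sample 5 = 45.59 < LCL; sample 7 = 53.26 < LCL.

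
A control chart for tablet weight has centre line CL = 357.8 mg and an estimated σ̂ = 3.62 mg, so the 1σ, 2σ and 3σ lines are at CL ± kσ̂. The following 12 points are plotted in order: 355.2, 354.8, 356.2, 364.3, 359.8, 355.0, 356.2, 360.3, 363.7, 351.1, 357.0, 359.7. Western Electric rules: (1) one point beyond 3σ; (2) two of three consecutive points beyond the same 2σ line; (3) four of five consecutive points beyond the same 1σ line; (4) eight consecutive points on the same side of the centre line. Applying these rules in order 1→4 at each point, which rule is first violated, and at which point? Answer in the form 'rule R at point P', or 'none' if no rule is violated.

none

Zone of each point (C = within 1σ̂, B = 1σ̂–2σ̂, A = 2σ̂–3σ̂, * = beyond 3σ̂; sign = side of CL): 1:-C, 2:-C, 3:-C, 4:+B, 5:+C, 6:-C, 7:-C, 8:+C, 9:+B, 10:-B, 11:-C, 12:+C
No rule fires across all 12 points.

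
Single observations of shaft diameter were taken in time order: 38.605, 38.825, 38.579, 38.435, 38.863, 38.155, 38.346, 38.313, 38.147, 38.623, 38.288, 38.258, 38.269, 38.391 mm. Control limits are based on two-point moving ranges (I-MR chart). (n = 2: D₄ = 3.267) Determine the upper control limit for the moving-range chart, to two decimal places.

Moving ranges: 0.220, 0.246, 0.144, 0.428, 0.708, 0.191, 0.033, 0.166, 0.476, 0.335, 0.030, 0.011, 0.122; M̄R̄ = 3.1100 / 13 = 0.2392
UCL_MR = D₄·M̄R̄ = 3.267 × 0.2392 = 0.7816

0.78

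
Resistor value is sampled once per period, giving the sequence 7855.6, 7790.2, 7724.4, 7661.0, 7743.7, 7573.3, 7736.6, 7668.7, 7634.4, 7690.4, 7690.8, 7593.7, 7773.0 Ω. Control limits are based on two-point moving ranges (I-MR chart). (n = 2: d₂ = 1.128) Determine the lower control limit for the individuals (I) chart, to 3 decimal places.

X̄ = (7855.6 + 7790.2 + 7724.4 + 7661.0 + 7743.7 + 7573.3 + 7736.6 + 7668.7 + 7634.4 + 7690.4 + 7690.8 + 7593.7 + 7773.0) / 13 = 7702.7538
Moving ranges: 65.4, 65.8, 63.4, 82.7, 170.4, 163.3, 67.9, 34.3, 56.0, 0.4, 97.1, 179.3; M̄R̄ = 1046.0000 / 12 = 87.1667
LCL = X̄ − 3·M̄R̄/d₂ = 7702.7538 − 3 × 87.1667 / 1.128 = 7470.9276

7470.928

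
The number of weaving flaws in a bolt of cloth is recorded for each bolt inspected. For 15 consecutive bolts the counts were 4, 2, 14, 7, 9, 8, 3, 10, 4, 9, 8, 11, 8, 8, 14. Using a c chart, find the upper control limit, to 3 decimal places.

c̄ = (4 + 2 + 14 + 7 + 9 + 8 + 3 + 10 + 4 + 9 + 8 + 11 + 8 + 8 + 14) / 15 = 119 / 15 = 7.9333
UCL = c̄ + 3√c̄ = 7.9333 + 3 × √7.9333 = 7.9333 + 3 × 2.8166 = 16.3832

16.383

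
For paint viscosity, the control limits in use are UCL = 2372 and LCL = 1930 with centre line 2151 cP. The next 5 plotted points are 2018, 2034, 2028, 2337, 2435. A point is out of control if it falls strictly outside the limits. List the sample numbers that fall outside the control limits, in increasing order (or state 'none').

Compare each point to [1930, 2372]: sample 5 = 2435 > UCL.

5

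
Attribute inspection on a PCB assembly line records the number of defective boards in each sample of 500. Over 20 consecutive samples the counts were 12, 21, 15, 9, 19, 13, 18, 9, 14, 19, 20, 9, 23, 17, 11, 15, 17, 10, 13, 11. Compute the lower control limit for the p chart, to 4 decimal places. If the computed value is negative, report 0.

0.0068

p̄ = Σdᵢ / (k·n) = 295 / (20 × 500) = 0.02950
LCL = p̄ − 3·√(p̄(1−p̄)/n) = 0.02950 − 3 × 0.00757 = 0.00680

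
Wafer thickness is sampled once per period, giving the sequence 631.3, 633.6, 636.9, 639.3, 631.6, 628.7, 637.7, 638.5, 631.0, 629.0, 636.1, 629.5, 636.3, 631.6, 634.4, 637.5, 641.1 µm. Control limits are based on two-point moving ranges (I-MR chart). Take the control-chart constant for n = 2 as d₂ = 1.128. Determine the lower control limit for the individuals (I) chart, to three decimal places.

622.291

X̄ = (631.3 + 633.6 + 636.9 + 639.3 + 631.6 + 628.7 + 637.7 + 638.5 + 631.0 + 629.0 + 636.1 + 629.5 + 636.3 + 631.6 + 634.4 + 637.5 + 641.1) / 17 = 634.3588
Moving ranges: 2.3, 3.3, 2.4, 7.7, 2.9, 9.0, 0.8, 7.5, 2.0, 7.1, 6.6, 6.8, 4.7, 2.8, 3.1, 3.6; M̄R̄ = 72.6000 / 16 = 4.5375
LCL = X̄ − 3·M̄R̄/d₂ = 634.3588 − 3 × 4.5375 / 1.128 = 622.2910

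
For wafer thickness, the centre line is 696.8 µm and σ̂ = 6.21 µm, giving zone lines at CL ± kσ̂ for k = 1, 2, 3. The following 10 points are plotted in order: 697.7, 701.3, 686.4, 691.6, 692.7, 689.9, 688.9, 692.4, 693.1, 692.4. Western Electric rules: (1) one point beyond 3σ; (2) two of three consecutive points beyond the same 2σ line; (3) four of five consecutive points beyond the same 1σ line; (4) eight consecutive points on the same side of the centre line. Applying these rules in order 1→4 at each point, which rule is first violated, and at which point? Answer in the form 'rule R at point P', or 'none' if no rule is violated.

Zone of each point (C = within 1σ̂, B = 1σ̂–2σ̂, A = 2σ̂–3σ̂, * = beyond 3σ̂; sign = side of CL): 1:+C, 2:+C, 3:-B, 4:-C, 5:-C, 6:-B, 7:-B, 8:-C, 9:-C, 10:-C
Rule 4 (eight consecutive points on the same side of the centre line) is satisfied at point 10.

rule 4 at point 10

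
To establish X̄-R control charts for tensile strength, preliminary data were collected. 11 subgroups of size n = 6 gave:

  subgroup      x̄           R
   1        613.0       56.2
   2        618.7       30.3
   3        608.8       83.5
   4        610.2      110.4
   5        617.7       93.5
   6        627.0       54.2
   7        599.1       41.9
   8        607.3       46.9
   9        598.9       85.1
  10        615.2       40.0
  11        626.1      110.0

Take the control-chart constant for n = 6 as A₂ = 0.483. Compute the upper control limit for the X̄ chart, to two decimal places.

645.93

X̄̄ = (613.0 + 618.7 + 608.8 + 610.2 + 617.7 + 627.0 + 599.1 + 607.3 + 598.9 + 615.2 + 626.1) / 11 = 6742.0000 / 11 = 612.9091
R̄ = (56.2 + 30.3 + 83.5 + 110.4 + 93.5 + 54.2 + 41.9 + 46.9 + 85.1 + 40.0 + 110.0) / 11 = 752.0000 / 11 = 68.3636
UCL = X̄̄ + A₂·R̄ = 612.9091 + 0.483 × 68.3636 = 645.9287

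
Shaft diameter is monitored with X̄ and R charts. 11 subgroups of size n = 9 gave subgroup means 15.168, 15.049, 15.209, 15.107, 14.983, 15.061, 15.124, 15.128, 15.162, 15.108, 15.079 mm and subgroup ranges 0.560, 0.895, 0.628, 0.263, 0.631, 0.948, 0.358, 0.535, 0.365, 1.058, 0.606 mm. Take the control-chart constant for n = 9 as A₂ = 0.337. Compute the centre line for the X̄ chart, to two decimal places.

X̄̄ = (15.168 + 15.049 + 15.209 + 15.107 + 14.983 + 15.061 + 15.124 + 15.128 + 15.162 + 15.108 + 15.079) / 11 = 166.1780 / 11 = 15.1071
CL = X̄̄ = 15.1071

15.11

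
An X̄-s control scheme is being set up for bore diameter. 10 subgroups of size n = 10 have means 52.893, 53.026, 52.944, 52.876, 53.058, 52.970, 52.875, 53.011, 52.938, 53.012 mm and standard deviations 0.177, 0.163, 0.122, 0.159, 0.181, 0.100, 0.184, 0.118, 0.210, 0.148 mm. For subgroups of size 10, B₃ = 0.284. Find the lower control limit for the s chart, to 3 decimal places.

s̄ = (0.177 + 0.163 + 0.122 + 0.159 + 0.181 + 0.100 + 0.184 + 0.118 + 0.210 + 0.148) / 10 = 0.1562
LCL_s = B₃·s̄ = 0.284 × 0.1562 = 0.0444

0.044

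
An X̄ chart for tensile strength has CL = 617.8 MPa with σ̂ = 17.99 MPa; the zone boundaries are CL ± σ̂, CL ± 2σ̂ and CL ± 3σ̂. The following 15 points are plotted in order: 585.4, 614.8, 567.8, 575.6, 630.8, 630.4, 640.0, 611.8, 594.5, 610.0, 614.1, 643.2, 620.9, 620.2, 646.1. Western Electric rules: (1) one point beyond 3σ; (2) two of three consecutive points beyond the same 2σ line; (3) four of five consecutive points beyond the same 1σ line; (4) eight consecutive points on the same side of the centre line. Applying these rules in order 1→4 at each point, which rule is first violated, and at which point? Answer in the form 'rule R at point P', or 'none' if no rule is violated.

Zone of each point (C = within 1σ̂, B = 1σ̂–2σ̂, A = 2σ̂–3σ̂, * = beyond 3σ̂; sign = side of CL): 1:-B, 2:-C, 3:-A, 4:-A, 5:+C, 6:+C, 7:+B, 8:-C, 9:-B, 10:-C, 11:-C, 12:+B, 13:+C, 14:+C, 15:+B
Rule 2 (two of three consecutive points beyond the same 2σ limit) is satisfied at point 4.

rule 2 at point 4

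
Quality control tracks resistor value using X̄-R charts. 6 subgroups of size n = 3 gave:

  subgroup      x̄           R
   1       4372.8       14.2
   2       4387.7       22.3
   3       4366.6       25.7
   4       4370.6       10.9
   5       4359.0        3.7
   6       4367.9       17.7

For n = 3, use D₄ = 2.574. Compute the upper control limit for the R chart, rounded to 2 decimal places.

R̄ = (14.2 + 22.3 + 25.7 + 10.9 + 3.7 + 17.7) / 6 = 94.5000 / 6 = 15.7500
UCL_R = D₄·R̄ = 2.574 × 15.7500 = 40.5405

40.54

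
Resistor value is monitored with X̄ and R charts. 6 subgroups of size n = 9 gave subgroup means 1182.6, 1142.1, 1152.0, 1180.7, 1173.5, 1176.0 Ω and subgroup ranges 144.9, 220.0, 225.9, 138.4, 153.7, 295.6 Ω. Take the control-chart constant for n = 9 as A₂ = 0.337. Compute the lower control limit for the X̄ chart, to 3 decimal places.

X̄̄ = (1182.6 + 1142.1 + 1152.0 + 1180.7 + 1173.5 + 1176.0) / 6 = 7006.9000 / 6 = 1167.8167
R̄ = (144.9 + 220.0 + 225.9 + 138.4 + 153.7 + 295.6) / 6 = 1178.5000 / 6 = 196.4167
LCL = X̄̄ − A₂·R̄ = 1167.8167 − 0.337 × 196.4167 = 1101.6242

1101.624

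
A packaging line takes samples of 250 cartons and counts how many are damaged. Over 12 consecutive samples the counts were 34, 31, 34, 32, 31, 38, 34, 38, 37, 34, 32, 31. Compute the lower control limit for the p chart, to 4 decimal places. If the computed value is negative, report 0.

p̄ = Σdᵢ / (k·n) = 406 / (12 × 250) = 0.13533
LCL = p̄ − 3·√(p̄(1−p̄)/n) = 0.13533 − 3 × 0.02163 = 0.07043

0.0704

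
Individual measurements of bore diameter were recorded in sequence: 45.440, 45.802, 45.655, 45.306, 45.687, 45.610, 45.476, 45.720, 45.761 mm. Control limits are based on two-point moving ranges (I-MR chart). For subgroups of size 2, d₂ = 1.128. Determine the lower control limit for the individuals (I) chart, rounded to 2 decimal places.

X̄ = (45.440 + 45.802 + 45.655 + 45.306 + 45.687 + 45.610 + 45.476 + 45.720 + 45.761) / 9 = 45.6063
Moving ranges: 0.362, 0.147, 0.349, 0.381, 0.077, 0.134, 0.244, 0.041; M̄R̄ = 1.7350 / 8 = 0.2169
LCL = X̄ − 3·M̄R̄/d₂ = 45.6063 − 3 × 0.2169 / 1.128 = 45.0295

45.03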